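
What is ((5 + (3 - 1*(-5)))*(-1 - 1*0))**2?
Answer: 169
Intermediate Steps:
((5 + (3 - 1*(-5)))*(-1 - 1*0))**2 = ((5 + (3 + 5))*(-1 + 0))**2 = ((5 + 8)*(-1))**2 = (13*(-1))**2 = (-13)**2 = 169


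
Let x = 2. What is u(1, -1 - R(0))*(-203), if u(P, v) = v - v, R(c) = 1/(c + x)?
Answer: 0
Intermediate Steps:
R(c) = 1/(2 + c) (R(c) = 1/(c + 2) = 1/(2 + c))
u(P, v) = 0
u(1, -1 - R(0))*(-203) = 0*(-203) = 0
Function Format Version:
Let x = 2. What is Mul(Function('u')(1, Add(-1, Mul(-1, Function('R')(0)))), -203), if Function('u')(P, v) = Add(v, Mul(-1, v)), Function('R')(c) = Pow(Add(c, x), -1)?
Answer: 0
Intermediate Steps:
Function('R')(c) = Pow(Add(2, c), -1) (Function('R')(c) = Pow(Add(c, 2), -1) = Pow(Add(2, c), -1))
Function('u')(P, v) = 0
Mul(Function('u')(1, Add(-1, Mul(-1, Function('R')(0)))), -203) = Mul(0, -203) = 0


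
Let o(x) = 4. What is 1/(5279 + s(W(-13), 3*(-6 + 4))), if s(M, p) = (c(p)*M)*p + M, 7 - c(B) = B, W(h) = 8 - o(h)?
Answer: 1/4971 ≈ 0.00020117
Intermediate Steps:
W(h) = 4 (W(h) = 8 - 1*4 = 8 - 4 = 4)
c(B) = 7 - B
s(M, p) = M + M*p*(7 - p) (s(M, p) = ((7 - p)*M)*p + M = (M*(7 - p))*p + M = M*p*(7 - p) + M = M + M*p*(7 - p))
1/(5279 + s(W(-13), 3*(-6 + 4))) = 1/(5279 - 1*4*(-1 + (3*(-6 + 4))*(-7 + 3*(-6 + 4)))) = 1/(5279 - 1*4*(-1 + (3*(-2))*(-7 + 3*(-2)))) = 1/(5279 - 1*4*(-1 - 6*(-7 - 6))) = 1/(5279 - 1*4*(-1 - 6*(-13))) = 1/(5279 - 1*4*(-1 + 78)) = 1/(5279 - 1*4*77) = 1/(5279 - 308) = 1/4971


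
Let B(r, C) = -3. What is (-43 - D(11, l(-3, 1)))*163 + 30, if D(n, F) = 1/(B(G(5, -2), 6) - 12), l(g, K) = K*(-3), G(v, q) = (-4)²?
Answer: -104522/15 ≈ -6968.1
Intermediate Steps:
G(v, q) = 16
l(g, K) = -3*K
D(n, F) = -1/15 (D(n, F) = 1/(-3 - 12) = 1/(-15) = -1/15)
(-43 - D(11, l(-3, 1)))*163 + 30 = (-43 - 1*(-1/15))*163 + 30 = (-43 + 1/15)*163 + 30 = -644/15*163 + 30 = -104972/15 + 30 = -104522/15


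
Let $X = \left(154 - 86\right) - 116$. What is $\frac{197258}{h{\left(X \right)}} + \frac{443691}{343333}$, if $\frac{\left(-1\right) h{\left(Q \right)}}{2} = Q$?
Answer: $\frac{33883887625}{16479984} \approx 2056.1$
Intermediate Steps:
$X = -48$ ($X = \left(154 - 86\right) - 116 = 68 - 116 = -48$)
$h{\left(Q \right)} = - 2 Q$
$\frac{197258}{h{\left(X \right)}} + \frac{443691}{343333} = \frac{197258}{\left(-2\right) \left(-48\right)} + \frac{443691}{343333} = \frac{197258}{96} + 443691 \cdot \frac{1}{343333} = 197258 \cdot \frac{1}{96} + \frac{443691}{343333} = \frac{98629}{48} + \frac{443691}{343333} = \frac{33883887625}{16479984}$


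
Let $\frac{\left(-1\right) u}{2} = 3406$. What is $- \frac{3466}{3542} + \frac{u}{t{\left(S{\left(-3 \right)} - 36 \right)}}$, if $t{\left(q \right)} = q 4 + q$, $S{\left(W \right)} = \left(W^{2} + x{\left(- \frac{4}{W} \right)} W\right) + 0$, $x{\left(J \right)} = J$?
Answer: $\frac{11795437}{274505} \approx 42.97$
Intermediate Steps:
$u = -6812$ ($u = \left(-2\right) 3406 = -6812$)
$S{\left(W \right)} = -4 + W^{2}$ ($S{\left(W \right)} = \left(W^{2} + - \frac{4}{W} W\right) + 0 = \left(W^{2} - 4\right) + 0 = \left(-4 + W^{2}\right) + 0 = -4 + W^{2}$)
$t{\left(q \right)} = 5 q$ ($t{\left(q \right)} = 4 q + q = 5 q$)
$- \frac{3466}{3542} + \frac{u}{t{\left(S{\left(-3 \right)} - 36 \right)}} = - \frac{3466}{3542} - \frac{6812}{5 \left(\left(-4 + \left(-3\right)^{2}\right) - 36\right)} = \left(-3466\right) \frac{1}{3542} - \frac{6812}{5 \left(\left(-4 + 9\right) - 36\right)} = - \frac{1733}{1771} - \frac{6812}{5 \left(5 - 36\right)} = - \frac{1733}{1771} - \frac{6812}{5 \left(-31\right)} = - \frac{1733}{1771} - \frac{6812}{-155} = - \frac{1733}{1771} - - \frac{6812}{155} = - \frac{1733}{1771} + \frac{6812}{155} = \frac{11795437}{274505}$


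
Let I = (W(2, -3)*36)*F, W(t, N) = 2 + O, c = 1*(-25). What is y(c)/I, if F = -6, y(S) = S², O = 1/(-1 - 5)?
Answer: -625/396 ≈ -1.5783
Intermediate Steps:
O = -⅙ (O = 1/(-6) = -⅙ ≈ -0.16667)
c = -25
W(t, N) = 11/6 (W(t, N) = 2 - ⅙ = 11/6)
I = -396 (I = ((11/6)*36)*(-6) = 66*(-6) = -396)
y(c)/I = (-25)²/(-396) = 625*(-1/396) = -625/396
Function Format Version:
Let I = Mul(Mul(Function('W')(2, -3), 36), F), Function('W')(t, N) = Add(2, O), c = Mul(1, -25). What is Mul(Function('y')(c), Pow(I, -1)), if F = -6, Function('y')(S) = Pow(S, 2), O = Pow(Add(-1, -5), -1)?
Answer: Rational(-625, 396) ≈ -1.5783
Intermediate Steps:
O = Rational(-1, 6) (O = Pow(-6, -1) = Rational(-1, 6) ≈ -0.16667)
c = -25
Function('W')(t, N) = Rational(11, 6) (Function('W')(t, N) = Add(2, Rational(-1, 6)) = Rational(11, 6))
I = -396 (I = Mul(Mul(Rational(11, 6), 36), -6) = Mul(66, -6) = -396)
Mul(Function('y')(c), Pow(I, -1)) = Mul(Pow(-25, 2), Pow(-396, -1)) = Mul(625, Rational(-1, 396)) = Rational(-625, 396)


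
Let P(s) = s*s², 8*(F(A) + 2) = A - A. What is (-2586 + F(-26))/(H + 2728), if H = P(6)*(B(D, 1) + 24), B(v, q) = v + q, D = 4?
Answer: -647/2248 ≈ -0.28781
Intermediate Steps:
B(v, q) = q + v
F(A) = -2 (F(A) = -2 + (A - A)/8 = -2 + (⅛)*0 = -2 + 0 = -2)
P(s) = s³
H = 6264 (H = 6³*((1 + 4) + 24) = 216*(5 + 24) = 216*29 = 6264)
(-2586 + F(-26))/(H + 2728) = (-2586 - 2)/(6264 + 2728) = -2588/8992 = -2588*1/8992 = -647/2248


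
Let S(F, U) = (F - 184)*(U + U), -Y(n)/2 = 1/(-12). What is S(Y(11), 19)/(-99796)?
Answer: 20957/299388 ≈ 0.069999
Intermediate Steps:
Y(n) = ⅙ (Y(n) = -2/(-12) = -2*(-1/12) = ⅙)
S(F, U) = 2*U*(-184 + F) (S(F, U) = (-184 + F)*(2*U) = 2*U*(-184 + F))
S(Y(11), 19)/(-99796) = (2*19*(-184 + ⅙))/(-99796) = (2*19*(-1103/6))*(-1/99796) = -20957/3*(-1/99796) = 20957/299388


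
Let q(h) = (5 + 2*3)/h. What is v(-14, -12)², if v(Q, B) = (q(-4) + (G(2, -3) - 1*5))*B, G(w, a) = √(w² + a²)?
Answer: 10521 - 2232*√13 ≈ 2473.4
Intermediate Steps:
G(w, a) = √(a² + w²)
q(h) = 11/h (q(h) = (5 + 6)/h = 11/h)
v(Q, B) = B*(-31/4 + √13) (v(Q, B) = (11/(-4) + (√((-3)² + 2²) - 1*5))*B = (11*(-¼) + (√(9 + 4) - 5))*B = (-11/4 + (√13 - 5))*B = (-11/4 + (-5 + √13))*B = (-31/4 + √13)*B = B*(-31/4 + √13))
v(-14, -12)² = ((¼)*(-12)*(-31 + 4*√13))² = (93 - 12*√13)²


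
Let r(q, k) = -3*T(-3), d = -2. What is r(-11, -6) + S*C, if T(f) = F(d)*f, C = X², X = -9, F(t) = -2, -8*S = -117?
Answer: 9333/8 ≈ 1166.6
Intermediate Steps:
S = 117/8 (S = -⅛*(-117) = 117/8 ≈ 14.625)
C = 81 (C = (-9)² = 81)
T(f) = -2*f
r(q, k) = -18 (r(q, k) = -(-6)*(-3) = -3*6 = -18)
r(-11, -6) + S*C = -18 + (117/8)*81 = -18 + 9477/8 = 9333/8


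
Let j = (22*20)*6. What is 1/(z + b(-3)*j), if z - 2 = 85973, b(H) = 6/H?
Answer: 1/80695 ≈ 1.2392e-5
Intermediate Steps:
j = 2640 (j = 440*6 = 2640)
z = 85975 (z = 2 + 85973 = 85975)
1/(z + b(-3)*j) = 1/(85975 + (6/(-3))*2640) = 1/(85975 + (6*(-⅓))*2640) = 1/(85975 - 2*2640) = 1/(85975 - 5280) = 1/80695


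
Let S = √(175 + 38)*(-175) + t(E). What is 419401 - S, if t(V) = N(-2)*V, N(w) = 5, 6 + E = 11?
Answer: 419376 + 175*√213 ≈ 4.2193e+5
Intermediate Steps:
E = 5 (E = -6 + 11 = 5)
t(V) = 5*V
S = 25 - 175*√213 (S = √(175 + 38)*(-175) + 5*5 = √213*(-175) + 25 = -175*√213 + 25 = 25 - 175*√213 ≈ -2529.0)
419401 - S = 419401 - (25 - 175*√213) = 419401 + (-25 + 175*√213) = 419376 + 175*√213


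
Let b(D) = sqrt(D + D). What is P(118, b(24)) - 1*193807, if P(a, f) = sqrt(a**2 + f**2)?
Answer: -193807 + 2*sqrt(3493) ≈ -1.9369e+5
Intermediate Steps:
b(D) = sqrt(2)*sqrt(D) (b(D) = sqrt(2*D) = sqrt(2)*sqrt(D))
P(118, b(24)) - 1*193807 = sqrt(118**2 + (sqrt(2)*sqrt(24))**2) - 1*193807 = sqrt(13924 + (sqrt(2)*(2*sqrt(6)))**2) - 193807 = sqrt(13924 + (4*sqrt(3))**2) - 193807 = sqrt(13924 + 48) - 193807 = sqrt(13972) - 193807 = 2*sqrt(3493) - 193807 = -193807 + 2*sqrt(3493)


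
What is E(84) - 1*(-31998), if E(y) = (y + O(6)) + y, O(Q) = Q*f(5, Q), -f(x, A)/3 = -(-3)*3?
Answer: 32004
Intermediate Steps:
f(x, A) = -27 (f(x, A) = -(-3)*(-3*3) = -(-3)*(-9) = -3*9 = -27)
O(Q) = -27*Q (O(Q) = Q*(-27) = -27*Q)
E(y) = -162 + 2*y (E(y) = (y - 27*6) + y = (y - 162) + y = (-162 + y) + y = -162 + 2*y)
E(84) - 1*(-31998) = (-162 + 2*84) - 1*(-31998) = (-162 + 168) + 31998 = 6 + 31998 = 32004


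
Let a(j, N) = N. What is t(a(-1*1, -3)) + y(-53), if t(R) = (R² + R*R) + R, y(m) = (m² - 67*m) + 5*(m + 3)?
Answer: 6125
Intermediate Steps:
y(m) = 15 + m² - 62*m (y(m) = (m² - 67*m) + 5*(3 + m) = (m² - 67*m) + (15 + 5*m) = 15 + m² - 62*m)
t(R) = R + 2*R² (t(R) = (R² + R²) + R = 2*R² + R = R + 2*R²)
t(a(-1*1, -3)) + y(-53) = -3*(1 + 2*(-3)) + (15 + (-53)² - 62*(-53)) = -3*(1 - 6) + (15 + 2809 + 3286) = -3*(-5) + 6110 = 15 + 6110 = 6125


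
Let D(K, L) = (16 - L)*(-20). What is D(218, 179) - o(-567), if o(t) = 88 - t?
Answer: 2605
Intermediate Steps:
D(K, L) = -320 + 20*L
D(218, 179) - o(-567) = (-320 + 20*179) - (88 - 1*(-567)) = (-320 + 3580) - (88 + 567) = 3260 - 1*655 = 3260 - 655 = 2605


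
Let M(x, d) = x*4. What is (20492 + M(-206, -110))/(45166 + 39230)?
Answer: 1639/7033 ≈ 0.23304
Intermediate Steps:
M(x, d) = 4*x
(20492 + M(-206, -110))/(45166 + 39230) = (20492 + 4*(-206))/(45166 + 39230) = (20492 - 824)/84396 = 19668*(1/84396) = 1639/7033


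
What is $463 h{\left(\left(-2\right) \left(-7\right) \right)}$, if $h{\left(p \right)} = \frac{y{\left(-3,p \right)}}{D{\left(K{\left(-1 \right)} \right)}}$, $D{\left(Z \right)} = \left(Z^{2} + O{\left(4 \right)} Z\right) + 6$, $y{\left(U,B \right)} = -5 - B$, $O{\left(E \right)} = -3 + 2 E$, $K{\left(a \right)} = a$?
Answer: $- \frac{8797}{2} \approx -4398.5$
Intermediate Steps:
$D{\left(Z \right)} = 6 + Z^{2} + 5 Z$ ($D{\left(Z \right)} = \left(Z^{2} + \left(-3 + 2 \cdot 4\right) Z\right) + 6 = \left(Z^{2} + \left(-3 + 8\right) Z\right) + 6 = \left(Z^{2} + 5 Z\right) + 6 = 6 + Z^{2} + 5 Z$)
$h{\left(p \right)} = - \frac{5}{2} - \frac{p}{2}$ ($h{\left(p \right)} = \frac{-5 - p}{6 + \left(-1\right)^{2} + 5 \left(-1\right)} = \frac{-5 - p}{6 + 1 - 5} = \frac{-5 - p}{2} = \left(-5 - p\right) \frac{1}{2} = - \frac{5}{2} - \frac{p}{2}$)
$463 h{\left(\left(-2\right) \left(-7\right) \right)} = 463 \left(- \frac{5}{2} - \frac{\left(-2\right) \left(-7\right)}{2}\right) = 463 \left(- \frac{5}{2} - 7\right) = 463 \left(- \frac{19}{2}\right) = - \frac{8797}{2}$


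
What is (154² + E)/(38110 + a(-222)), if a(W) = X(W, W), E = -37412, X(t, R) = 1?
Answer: -13696/38111 ≈ -0.35937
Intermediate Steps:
a(W) = 1
(154² + E)/(38110 + a(-222)) = (154² - 37412)/(38110 + 1) = (23716 - 37412)/38111 = -13696*1/38111 = -13696/38111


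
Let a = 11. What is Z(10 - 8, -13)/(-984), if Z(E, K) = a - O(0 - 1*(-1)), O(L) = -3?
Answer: -7/492 ≈ -0.014228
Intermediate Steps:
Z(E, K) = 14 (Z(E, K) = 11 - 1*(-3) = 11 + 3 = 14)
Z(10 - 8, -13)/(-984) = 14/(-984) = 14*(-1/984) = -7/492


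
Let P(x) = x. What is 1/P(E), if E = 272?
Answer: 1/272 ≈ 0.0036765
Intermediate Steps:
1/P(E) = 1/272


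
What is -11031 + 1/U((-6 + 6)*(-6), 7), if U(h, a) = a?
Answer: -77216/7 ≈ -11031.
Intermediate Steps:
-11031 + 1/U((-6 + 6)*(-6), 7) = -11031 + 1/7 = -77216/7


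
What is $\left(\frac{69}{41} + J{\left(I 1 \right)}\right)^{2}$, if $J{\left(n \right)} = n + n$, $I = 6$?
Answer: $\frac{314721}{1681} \approx 187.22$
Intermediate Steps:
$J{\left(n \right)} = 2 n$
$\left(\frac{69}{41} + J{\left(I 1 \right)}\right)^{2} = \left(\frac{69}{41} + 2 \cdot 6 \cdot 1\right)^{2} = \left(69 \cdot \frac{1}{41} + 2 \cdot 6\right)^{2} = \left(\frac{69}{41} + 12\right)^{2} = \left(\frac{561}{41}\right)^{2} = \frac{314721}{1681}$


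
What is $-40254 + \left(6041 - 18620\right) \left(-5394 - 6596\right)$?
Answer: $150781956$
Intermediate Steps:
$-40254 + \left(6041 - 18620\right) \left(-5394 - 6596\right) = -40254 - -150822210 = -40254 + 150822210 = 150781956$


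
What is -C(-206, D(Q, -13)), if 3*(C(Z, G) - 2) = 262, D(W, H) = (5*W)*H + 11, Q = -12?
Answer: -268/3 ≈ -89.333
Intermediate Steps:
D(W, H) = 11 + 5*H*W (D(W, H) = 5*H*W + 11 = 11 + 5*H*W)
C(Z, G) = 268/3 (C(Z, G) = 2 + (1/3)*262 = 2 + 262/3 = 268/3)
-C(-206, D(Q, -13)) = -1*268/3 = -268/3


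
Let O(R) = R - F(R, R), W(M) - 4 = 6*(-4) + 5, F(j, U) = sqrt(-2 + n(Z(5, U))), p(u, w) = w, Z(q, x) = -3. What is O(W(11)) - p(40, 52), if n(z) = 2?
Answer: -67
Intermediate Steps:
F(j, U) = 0 (F(j, U) = sqrt(-2 + 2) = sqrt(0) = 0)
W(M) = -15 (W(M) = 4 + (6*(-4) + 5) = 4 + (-24 + 5) = 4 - 19 = -15)
O(R) = R (O(R) = R - 1*0 = R + 0 = R)
O(W(11)) - p(40, 52) = -15 - 1*52 = -15 - 52 = -67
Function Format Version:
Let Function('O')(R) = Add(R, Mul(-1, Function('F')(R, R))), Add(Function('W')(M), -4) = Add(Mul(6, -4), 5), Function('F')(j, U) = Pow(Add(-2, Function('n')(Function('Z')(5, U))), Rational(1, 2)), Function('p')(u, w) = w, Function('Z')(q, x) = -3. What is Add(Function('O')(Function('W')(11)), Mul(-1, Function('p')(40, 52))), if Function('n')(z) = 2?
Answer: -67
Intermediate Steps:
Function('F')(j, U) = 0 (Function('F')(j, U) = Pow(Add(-2, 2), Rational(1, 2)) = Pow(0, Rational(1, 2)) = 0)
Function('W')(M) = -15 (Function('W')(M) = Add(4, Add(Mul(6, -4), 5)) = Add(4, Add(-24, 5)) = Add(4, -19) = -15)
Function('O')(R) = R (Function('O')(R) = Add(R, Mul(-1, 0)) = Add(R, 0) = R)
Add(Function('O')(Function('W')(11)), Mul(-1, Function('p')(40, 52))) = Add(-15, Mul(-1, 52)) = Add(-15, -52) = -67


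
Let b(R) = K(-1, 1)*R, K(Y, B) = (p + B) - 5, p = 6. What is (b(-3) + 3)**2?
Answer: 9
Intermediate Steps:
K(Y, B) = 1 + B (K(Y, B) = (6 + B) - 5 = 1 + B)
b(R) = 2*R (b(R) = (1 + 1)*R = 2*R)
(b(-3) + 3)**2 = (2*(-3) + 3)**2 = (-6 + 3)**2 = (-3)**2 = 9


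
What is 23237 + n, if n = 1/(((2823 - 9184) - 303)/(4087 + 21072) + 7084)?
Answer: 4141291008163/178219692 ≈ 23237.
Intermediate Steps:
n = 25159/178219692 (n = 1/((-6361 - 303)/25159 + 7084) = 1/(-6664*1/25159 + 7084) = 1/(-6664/25159 + 7084) = 1/(178219692/25159) = 25159/178219692 ≈ 0.00014117)
23237 + n = 23237 + 25159/178219692 = 4141291008163/178219692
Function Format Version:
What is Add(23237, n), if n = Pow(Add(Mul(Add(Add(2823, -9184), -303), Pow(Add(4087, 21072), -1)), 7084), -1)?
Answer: Rational(4141291008163, 178219692) ≈ 23237.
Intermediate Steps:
n = Rational(25159, 178219692) (n = Pow(Add(Mul(Add(-6361, -303), Pow(25159, -1)), 7084), -1) = Pow(Add(Mul(-6664, Rational(1, 25159)), 7084), -1) = Pow(Add(Rational(-6664, 25159), 7084), -1) = Pow(Rational(178219692, 25159), -1) = Rational(25159, 178219692) ≈ 0.00014117)
Add(23237, n) = Add(23237, Rational(25159, 178219692)) = Rational(4141291008163, 178219692)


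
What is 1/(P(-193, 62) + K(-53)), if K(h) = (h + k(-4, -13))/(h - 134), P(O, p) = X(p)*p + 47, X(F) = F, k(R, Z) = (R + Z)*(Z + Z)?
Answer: 187/727228 ≈ 0.00025714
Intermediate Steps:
k(R, Z) = 2*Z*(R + Z) (k(R, Z) = (R + Z)*(2*Z) = 2*Z*(R + Z))
P(O, p) = 47 + p² (P(O, p) = p*p + 47 = p² + 47 = 47 + p²)
K(h) = (442 + h)/(-134 + h) (K(h) = (h + 2*(-13)*(-4 - 13))/(h - 134) = (h + 2*(-13)*(-17))/(-134 + h) = (h + 442)/(-134 + h) = (442 + h)/(-134 + h))
1/(P(-193, 62) + K(-53)) = 1/((47 + 62²) + (442 - 53)/(-134 - 53)) = 1/((47 + 3844) + 389/(-187)) = 1/(3891 - 1/187*389) = 1/(3891 - 389/187) = 1/(727228/187) = 187/727228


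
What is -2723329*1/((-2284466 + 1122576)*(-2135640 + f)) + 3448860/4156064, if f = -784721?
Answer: 1462805929996834043/1762762461975593320 ≈ 0.82984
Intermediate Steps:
-2723329*1/((-2284466 + 1122576)*(-2135640 + f)) + 3448860/4156064 = -2723329*1/((-2284466 + 1122576)*(-2135640 - 784721)) + 3448860/4156064 = -2723329/((-2920361*(-1161890))) + 3448860*(1/4156064) = -2723329/3393138242290 + 862215/1039016 = 1462805929996834043/1762762461975593320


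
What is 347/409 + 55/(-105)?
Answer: 2788/8589 ≈ 0.32460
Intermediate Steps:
347/409 + 55/(-105) = 347*(1/409) + 55*(-1/105) = 347/409 - 11/21 = 2788/8589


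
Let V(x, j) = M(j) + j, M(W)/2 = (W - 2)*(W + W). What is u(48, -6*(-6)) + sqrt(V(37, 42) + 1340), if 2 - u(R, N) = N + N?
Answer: -70 + sqrt(8102) ≈ 20.011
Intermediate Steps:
M(W) = 4*W*(-2 + W) (M(W) = 2*((W - 2)*(W + W)) = 2*((-2 + W)*(2*W)) = 2*(2*W*(-2 + W)) = 4*W*(-2 + W))
V(x, j) = j + 4*j*(-2 + j) (V(x, j) = 4*j*(-2 + j) + j = j + 4*j*(-2 + j))
u(R, N) = 2 - 2*N (u(R, N) = 2 - (N + N) = 2 - 2*N)
u(48, -6*(-6)) + sqrt(V(37, 42) + 1340) = (2 - (-12)*(-6)) + sqrt(42*(-7 + 4*42) + 1340) = (2 - 2*36) + sqrt(42*(-7 + 168) + 1340) = (2 - 72) + sqrt(42*161 + 1340) = -70 + sqrt(6762 + 1340) = -70 + sqrt(8102)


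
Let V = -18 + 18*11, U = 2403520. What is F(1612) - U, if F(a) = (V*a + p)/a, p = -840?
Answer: -968546230/403 ≈ -2.4033e+6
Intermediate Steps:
V = 180 (V = -18 + 198 = 180)
F(a) = (-840 + 180*a)/a (F(a) = (180*a - 840)/a = (-840 + 180*a)/a)
F(1612) - U = (180 - 840/1612) - 1*2403520 = (180 - 840*1/1612) - 2403520 = (180 - 210/403) - 2403520 = 72330/403 - 2403520 = -968546230/403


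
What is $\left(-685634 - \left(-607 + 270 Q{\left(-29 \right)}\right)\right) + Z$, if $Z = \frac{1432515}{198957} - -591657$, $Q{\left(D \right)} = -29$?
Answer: $- \frac{5672449755}{66319} \approx -85533.0$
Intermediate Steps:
$Z = \frac{39238578088}{66319}$ ($Z = 1432515 \cdot \frac{1}{198957} + 591657 = \frac{477505}{66319} + 591657 = \frac{39238578088}{66319} \approx 5.9166 \cdot 10^{5}$)
$\left(-685634 - \left(-607 + 270 Q{\left(-29 \right)}\right)\right) + Z = \left(-685634 + \left(607 - -7830\right)\right) + \frac{39238578088}{66319} = \left(-685634 + \left(607 + 7830\right)\right) + \frac{39238578088}{66319} = \left(-685634 + 8437\right) + \frac{39238578088}{66319} = -677197 + \frac{39238578088}{66319} = - \frac{5672449755}{66319}$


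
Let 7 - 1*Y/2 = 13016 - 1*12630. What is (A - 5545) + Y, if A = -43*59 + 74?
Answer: -8766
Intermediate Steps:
Y = -758 (Y = 14 - 2*(13016 - 1*12630) = 14 - 2*(13016 - 12630) = 14 - 2*386 = 14 - 772 = -758)
A = -2463 (A = -2537 + 74 = -2463)
(A - 5545) + Y = (-2463 - 5545) - 758 = -8008 - 758 = -8766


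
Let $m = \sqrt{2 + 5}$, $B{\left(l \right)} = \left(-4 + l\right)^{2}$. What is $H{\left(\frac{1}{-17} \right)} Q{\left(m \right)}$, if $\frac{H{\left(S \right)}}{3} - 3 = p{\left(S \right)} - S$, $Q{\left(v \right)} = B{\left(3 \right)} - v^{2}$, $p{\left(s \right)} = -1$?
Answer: $- \frac{630}{17} \approx -37.059$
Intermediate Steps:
$m = \sqrt{7} \approx 2.6458$
$Q{\left(v \right)} = 1 - v^{2}$ ($Q{\left(v \right)} = \left(-4 + 3\right)^{2} - v^{2} = \left(-1\right)^{2} - v^{2} = 1 - v^{2}$)
$H{\left(S \right)} = 6 - 3 S$ ($H{\left(S \right)} = 9 + 3 \left(-1 - S\right) = 9 - \left(3 + 3 S\right) = 6 - 3 S$)
$H{\left(\frac{1}{-17} \right)} Q{\left(m \right)} = \left(6 - \frac{3}{-17}\right) \left(1 - \left(\sqrt{7}\right)^{2}\right) = \left(6 - - \frac{3}{17}\right) \left(1 - 7\right) = \left(6 + \frac{3}{17}\right) \left(1 - 7\right) = \frac{105}{17} \left(-6\right) = - \frac{630}{17}$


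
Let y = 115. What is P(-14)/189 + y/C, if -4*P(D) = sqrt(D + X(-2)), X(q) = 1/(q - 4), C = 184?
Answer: 5/8 - I*sqrt(510)/4536 ≈ 0.625 - 0.0049787*I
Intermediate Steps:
X(q) = 1/(-4 + q)
P(D) = -sqrt(-1/6 + D)/4 (P(D) = -sqrt(D + 1/(-4 - 2))/4 = -sqrt(D + 1/(-6))/4 = -sqrt(D - 1/6)/4 = -sqrt(-1/6 + D)/4)
P(-14)/189 + y/C = -sqrt(-6 + 36*(-14))/24/189 + 115/184 = -sqrt(-6 - 504)/24*(1/189) + 115*(1/184) = -I*sqrt(510)/24*(1/189) + 5/8 = -I*sqrt(510)/4536 + 5/8 = 5/8 - I*sqrt(510)/4536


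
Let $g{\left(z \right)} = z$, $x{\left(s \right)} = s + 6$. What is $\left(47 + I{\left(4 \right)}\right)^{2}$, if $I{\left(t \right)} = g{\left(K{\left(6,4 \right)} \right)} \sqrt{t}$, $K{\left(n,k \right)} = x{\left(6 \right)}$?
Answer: $5041$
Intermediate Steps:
$x{\left(s \right)} = 6 + s$
$K{\left(n,k \right)} = 12$ ($K{\left(n,k \right)} = 6 + 6 = 12$)
$I{\left(t \right)} = 12 \sqrt{t}$
$\left(47 + I{\left(4 \right)}\right)^{2} = \left(47 + 12 \sqrt{4}\right)^{2} = \left(47 + 12 \cdot 2\right)^{2} = \left(47 + 24\right)^{2} = 71^{2} = 5041$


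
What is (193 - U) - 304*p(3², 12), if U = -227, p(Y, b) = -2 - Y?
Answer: 3764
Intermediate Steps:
(193 - U) - 304*p(3², 12) = (193 - 1*(-227)) - 304*(-2 - 1*3²) = (193 + 227) - 304*(-2 - 1*9) = 420 - 304*(-2 - 9) = 420 - 304*(-11) = 420 + 3344 = 3764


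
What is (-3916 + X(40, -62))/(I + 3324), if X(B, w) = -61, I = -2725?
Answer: -3977/599 ≈ -6.6394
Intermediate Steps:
(-3916 + X(40, -62))/(I + 3324) = (-3916 - 61)/(-2725 + 3324) = -3977/599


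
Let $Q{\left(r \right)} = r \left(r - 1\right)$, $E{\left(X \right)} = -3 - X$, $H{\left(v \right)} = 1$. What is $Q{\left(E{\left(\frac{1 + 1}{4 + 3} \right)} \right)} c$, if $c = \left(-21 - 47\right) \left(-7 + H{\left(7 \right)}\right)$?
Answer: $\frac{281520}{49} \approx 5745.3$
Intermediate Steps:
$Q{\left(r \right)} = r \left(-1 + r\right)$
$c = 408$ ($c = \left(-21 - 47\right) \left(-7 + 1\right) = \left(-68\right) \left(-6\right) = 408$)
$Q{\left(E{\left(\frac{1 + 1}{4 + 3} \right)} \right)} c = \left(-3 - \frac{1 + 1}{4 + 3}\right) \left(-1 - \left(3 + \frac{1 + 1}{4 + 3}\right)\right) 408 = \left(-3 - \frac{2}{7}\right) \left(-1 - \left(3 + \frac{2}{7}\right)\right) 408 = \left(-3 - 2 \cdot \frac{1}{7}\right) \left(-1 - \left(3 + 2 \cdot \frac{1}{7}\right)\right) 408 = \left(-3 - \frac{2}{7}\right) \left(-1 - \frac{23}{7}\right) 408 = - \frac{23 \left(-1 - \frac{23}{7}\right)}{7} \cdot 408 = \left(- \frac{23}{7}\right) \left(- \frac{30}{7}\right) 408 = \frac{690}{49} \cdot 408 = \frac{281520}{49}$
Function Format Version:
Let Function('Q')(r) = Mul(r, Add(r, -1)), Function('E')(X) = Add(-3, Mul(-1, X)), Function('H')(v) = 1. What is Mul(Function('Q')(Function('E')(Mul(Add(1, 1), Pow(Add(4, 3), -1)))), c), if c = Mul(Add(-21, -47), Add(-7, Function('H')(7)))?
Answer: Rational(281520, 49) ≈ 5745.3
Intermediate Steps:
Function('Q')(r) = Mul(r, Add(-1, r))
c = 408 (c = Mul(Add(-21, -47), Add(-7, 1)) = Mul(-68, -6) = 408)
Mul(Function('Q')(Function('E')(Mul(Add(1, 1), Pow(Add(4, 3), -1)))), c) = Mul(Mul(Add(-3, Mul(-1, Mul(Add(1, 1), Pow(Add(4, 3), -1)))), Add(-1, Add(-3, Mul(-1, Mul(Add(1, 1), Pow(Add(4, 3), -1)))))), 408) = Mul(Mul(Add(-3, Mul(-1, Mul(2, Pow(7, -1)))), Add(-1, Add(-3, Mul(-1, Mul(2, Pow(7, -1)))))), 408) = Mul(Mul(Add(-3, Mul(-1, Mul(2, Rational(1, 7)))), Add(-1, Add(-3, Mul(-1, Mul(2, Rational(1, 7)))))), 408) = Mul(Mul(Add(-3, Mul(-1, Rational(2, 7))), Add(-1, Add(-3, Mul(-1, Rational(2, 7))))), 408) = Mul(Mul(Add(-3, Rational(-2, 7)), Add(-1, Add(-3, Rational(-2, 7)))), 408) = Mul(Mul(Rational(-23, 7), Add(-1, Rational(-23, 7))), 408) = Mul(Mul(Rational(-23, 7), Rational(-30, 7)), 408) = Mul(Rational(690, 49), 408) = Rational(281520, 49)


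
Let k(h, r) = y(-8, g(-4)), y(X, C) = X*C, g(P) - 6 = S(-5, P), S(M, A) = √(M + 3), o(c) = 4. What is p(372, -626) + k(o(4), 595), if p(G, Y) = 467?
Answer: 419 - 8*I*√2 ≈ 419.0 - 11.314*I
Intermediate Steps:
S(M, A) = √(3 + M)
g(P) = 6 + I*√2 (g(P) = 6 + √(3 - 5) = 6 + √(-2) = 6 + I*√2)
y(X, C) = C*X
k(h, r) = -48 - 8*I*√2 (k(h, r) = (6 + I*√2)*(-8) = -48 - 8*I*√2)
p(372, -626) + k(o(4), 595) = 467 + (-48 - 8*I*√2) = 419 - 8*I*√2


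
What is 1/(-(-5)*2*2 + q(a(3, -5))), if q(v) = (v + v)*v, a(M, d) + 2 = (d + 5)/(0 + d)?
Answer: 1/28 ≈ 0.035714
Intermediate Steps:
a(M, d) = -2 + (5 + d)/d (a(M, d) = -2 + (d + 5)/(0 + d) = -2 + (5 + d)/d)
q(v) = 2*v² (q(v) = (2*v)*v = 2*v²)
1/(-(-5)*2*2 + q(a(3, -5))) = 1/(-(-5)*2*2 + 2*((5 - 1*(-5))/(-5))²) = 1/(-1*(-10)*2 + 2*(-(5 + 5)/5)²) = 1/(10*2 + 2*(-⅕*10)²) = 1/(20 + 2*(-2)²) = 1/(20 + 2*4) = 1/(20 + 8) = 1/28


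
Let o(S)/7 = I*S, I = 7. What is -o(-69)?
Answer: 3381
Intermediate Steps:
o(S) = 49*S (o(S) = 7*(7*S) = 49*S)
-o(-69) = -49*(-69) = -1*(-3381) = 3381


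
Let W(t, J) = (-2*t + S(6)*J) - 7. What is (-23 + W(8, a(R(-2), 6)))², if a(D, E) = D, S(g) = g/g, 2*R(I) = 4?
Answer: 1936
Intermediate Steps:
R(I) = 2 (R(I) = (½)*4 = 2)
S(g) = 1
W(t, J) = -7 + J - 2*t (W(t, J) = (-2*t + 1*J) - 7 = (-2*t + J) - 7 = (J - 2*t) - 7 = -7 + J - 2*t)
(-23 + W(8, a(R(-2), 6)))² = (-23 + (-7 + 2 - 2*8))² = (-23 + (-7 + 2 - 16))² = (-23 - 21)² = (-44)² = 1936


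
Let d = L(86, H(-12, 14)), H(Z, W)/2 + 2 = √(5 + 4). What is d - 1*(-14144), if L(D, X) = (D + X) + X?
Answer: 14234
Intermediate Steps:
H(Z, W) = 2 (H(Z, W) = -4 + 2*√(5 + 4) = -4 + 2*√9 = -4 + 2*3 = -4 + 6 = 2)
L(D, X) = D + 2*X
d = 90 (d = 86 + 2*2 = 86 + 4 = 90)
d - 1*(-14144) = 90 - 1*(-14144) = 90 + 14144 = 14234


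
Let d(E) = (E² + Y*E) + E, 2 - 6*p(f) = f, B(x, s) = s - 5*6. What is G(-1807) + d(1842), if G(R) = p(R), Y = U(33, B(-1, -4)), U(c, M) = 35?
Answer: 6919155/2 ≈ 3.4596e+6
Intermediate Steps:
B(x, s) = -30 + s (B(x, s) = s - 30 = -30 + s)
Y = 35
p(f) = ⅓ - f/6
G(R) = ⅓ - R/6
d(E) = E² + 36*E (d(E) = (E² + 35*E) + E = E² + 36*E)
G(-1807) + d(1842) = (⅓ - ⅙*(-1807)) + 1842*(36 + 1842) = (⅓ + 1807/6) + 1842*1878 = 603/2 + 3459276 = 6919155/2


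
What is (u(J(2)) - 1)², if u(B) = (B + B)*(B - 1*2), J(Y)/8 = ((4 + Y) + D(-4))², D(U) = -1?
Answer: 6272481601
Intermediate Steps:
J(Y) = 8*(3 + Y)² (J(Y) = 8*((4 + Y) - 1)² = 8*(3 + Y)²)
u(B) = 2*B*(-2 + B) (u(B) = (2*B)*(B - 2) = (2*B)*(-2 + B) = 2*B*(-2 + B))
(u(J(2)) - 1)² = (2*(8*(3 + 2)²)*(-2 + 8*(3 + 2)²) - 1)² = (2*(8*5²)*(-2 + 8*5²) - 1)² = (2*(8*25)*(-2 + 8*25) - 1)² = (2*200*(-2 + 200) - 1)² = (2*200*198 - 1)² = (79200 - 1)² = 79199² = 6272481601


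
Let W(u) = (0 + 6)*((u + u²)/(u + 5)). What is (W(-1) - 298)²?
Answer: 88804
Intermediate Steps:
W(u) = 6*(u + u²)/(5 + u) (W(u) = 6*((u + u²)/(5 + u)) = 6*(u + u²)/(5 + u))
(W(-1) - 298)² = (6*(-1)*(1 - 1)/(5 - 1) - 298)² = (6*(-1)*0/4 - 298)² = (6*(-1)*(¼)*0 - 298)² = (0 - 298)² = (-298)² = 88804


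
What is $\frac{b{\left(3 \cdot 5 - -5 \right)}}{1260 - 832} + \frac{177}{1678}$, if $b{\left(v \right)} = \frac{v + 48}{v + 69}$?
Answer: $\frac{1714097}{15979594} \approx 0.10727$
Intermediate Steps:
$b{\left(v \right)} = \frac{48 + v}{69 + v}$
$\frac{b{\left(3 \cdot 5 - -5 \right)}}{1260 - 832} + \frac{177}{1678} = \frac{\frac{1}{69 + \left(3 \cdot 5 - -5\right)} \left(48 + \left(3 \cdot 5 - -5\right)\right)}{1260 - 832} + \frac{177}{1678} = \frac{\frac{1}{69 + \left(15 + 5\right)} \left(48 + \left(15 + 5\right)\right)}{428} + 177 \cdot \frac{1}{1678} = \frac{48 + 20}{69 + 20} \cdot \frac{1}{428} + \frac{177}{1678} = \frac{1}{89} \cdot 68 \cdot \frac{1}{428} + \frac{177}{1678} = \frac{68}{89} \cdot \frac{1}{428} + \frac{177}{1678} = \frac{17}{9523} + \frac{177}{1678} = \frac{1714097}{15979594}$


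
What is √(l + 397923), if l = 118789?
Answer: 2*√129178 ≈ 718.83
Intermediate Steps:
√(l + 397923) = √(118789 + 397923) = √516712 = 2*√129178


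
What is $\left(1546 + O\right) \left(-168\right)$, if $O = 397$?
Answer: $-326424$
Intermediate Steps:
$\left(1546 + O\right) \left(-168\right) = \left(1546 + 397\right) \left(-168\right) = 1943 \left(-168\right) = -326424$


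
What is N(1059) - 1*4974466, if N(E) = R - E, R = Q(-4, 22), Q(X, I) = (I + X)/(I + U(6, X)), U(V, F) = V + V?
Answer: -84583916/17 ≈ -4.9755e+6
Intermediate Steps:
U(V, F) = 2*V
Q(X, I) = (I + X)/(12 + I) (Q(X, I) = (I + X)/(I + 2*6) = (I + X)/(I + 12) = (I + X)/(12 + I))
R = 9/17 (R = (22 - 4)/(12 + 22) = 18/34 = (1/34)*18 = 9/17 ≈ 0.52941)
N(E) = 9/17 - E
N(1059) - 1*4974466 = (9/17 - 1*1059) - 1*4974466 = (9/17 - 1059) - 4974466 = -17994/17 - 4974466 = -84583916/17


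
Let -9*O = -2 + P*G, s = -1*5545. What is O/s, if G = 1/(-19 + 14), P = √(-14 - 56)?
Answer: -2/49905 - I*√70/249525 ≈ -4.0076e-5 - 3.353e-5*I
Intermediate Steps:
P = I*√70 (P = √(-70) = I*√70 ≈ 8.3666*I)
G = -⅕ (G = 1/(-5) = -⅕ ≈ -0.20000)
s = -5545
O = 2/9 + I*√70/45 (O = -(-2 + (I*√70)*(-⅕))/9 = -(-2 - I*√70/5)/9 = 2/9 + I*√70/45 ≈ 0.22222 + 0.18592*I)
O/s = (2/9 + I*√70/45)/(-5545) = (2/9 + I*√70/45)*(-1/5545) = -2/49905 - I*√70/249525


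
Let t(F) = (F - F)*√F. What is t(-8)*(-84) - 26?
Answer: -26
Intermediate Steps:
t(F) = 0 (t(F) = 0*√F = 0)
t(-8)*(-84) - 26 = 0*(-84) - 26 = 0 - 26 = -26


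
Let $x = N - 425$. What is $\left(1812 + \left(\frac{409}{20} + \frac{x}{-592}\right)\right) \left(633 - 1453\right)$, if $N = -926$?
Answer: $- \frac{222663087}{148} \approx -1.5045 \cdot 10^{6}$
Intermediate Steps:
$x = -1351$ ($x = -926 - 425 = -1351$)
$\left(1812 + \left(\frac{409}{20} + \frac{x}{-592}\right)\right) \left(633 - 1453\right) = \left(1812 + \left(\frac{409}{20} - \frac{1351}{-592}\right)\right) \left(633 - 1453\right) = \left(1812 + \left(409 \cdot \frac{1}{20} - - \frac{1351}{592}\right)\right) \left(-820\right) = \left(1812 + \left(\frac{409}{20} + \frac{1351}{592}\right)\right) \left(-820\right) = \left(1812 + \frac{67287}{2960}\right) \left(-820\right) = \frac{5430807}{2960} \left(-820\right) = - \frac{222663087}{148}$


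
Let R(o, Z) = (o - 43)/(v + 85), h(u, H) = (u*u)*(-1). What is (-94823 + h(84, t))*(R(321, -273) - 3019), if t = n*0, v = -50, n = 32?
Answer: 10736722173/35 ≈ 3.0676e+8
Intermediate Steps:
t = 0 (t = 32*0 = 0)
h(u, H) = -u² (h(u, H) = u²*(-1) = -u²)
R(o, Z) = -43/35 + o/35 (R(o, Z) = (o - 43)/(-50 + 85) = (-43 + o)/35 = (-43 + o)*(1/35) = -43/35 + o/35)
(-94823 + h(84, t))*(R(321, -273) - 3019) = (-94823 - 1*84²)*((-43/35 + (1/35)*321) - 3019) = (-94823 - 1*7056)*((-43/35 + 321/35) - 3019) = (-94823 - 7056)*(278/35 - 3019) = -101879*(-105387/35) = 10736722173/35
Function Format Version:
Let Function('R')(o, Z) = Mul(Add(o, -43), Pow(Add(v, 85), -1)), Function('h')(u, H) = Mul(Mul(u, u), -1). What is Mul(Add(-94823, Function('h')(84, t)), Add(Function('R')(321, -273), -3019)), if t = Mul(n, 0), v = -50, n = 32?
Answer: Rational(10736722173, 35) ≈ 3.0676e+8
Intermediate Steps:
t = 0 (t = Mul(32, 0) = 0)
Function('h')(u, H) = Mul(-1, Pow(u, 2)) (Function('h')(u, H) = Mul(Pow(u, 2), -1) = Mul(-1, Pow(u, 2)))
Function('R')(o, Z) = Add(Rational(-43, 35), Mul(Rational(1, 35), o)) (Function('R')(o, Z) = Mul(Add(o, -43), Pow(Add(-50, 85), -1)) = Mul(Add(-43, o), Pow(35, -1)) = Mul(Add(-43, o), Rational(1, 35)) = Add(Rational(-43, 35), Mul(Rational(1, 35), o)))
Mul(Add(-94823, Function('h')(84, t)), Add(Function('R')(321, -273), -3019)) = Mul(Add(-94823, Mul(-1, Pow(84, 2))), Add(Add(Rational(-43, 35), Mul(Rational(1, 35), 321)), -3019)) = Mul(Add(-94823, Mul(-1, 7056)), Add(Add(Rational(-43, 35), Rational(321, 35)), -3019)) = Mul(Add(-94823, -7056), Add(Rational(278, 35), -3019)) = Mul(-101879, Rational(-105387, 35)) = Rational(10736722173, 35)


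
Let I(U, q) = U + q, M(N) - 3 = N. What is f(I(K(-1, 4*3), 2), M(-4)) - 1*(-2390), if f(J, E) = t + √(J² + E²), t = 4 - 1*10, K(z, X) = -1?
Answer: 2384 + √2 ≈ 2385.4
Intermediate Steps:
M(N) = 3 + N
t = -6 (t = 4 - 10 = -6)
f(J, E) = -6 + √(E² + J²) (f(J, E) = -6 + √(J² + E²) = -6 + √(E² + J²))
f(I(K(-1, 4*3), 2), M(-4)) - 1*(-2390) = (-6 + √((3 - 4)² + (-1 + 2)²)) - 1*(-2390) = (-6 + √((-1)² + 1²)) + 2390 = (-6 + √(1 + 1)) + 2390 = (-6 + √2) + 2390 = 2384 + √2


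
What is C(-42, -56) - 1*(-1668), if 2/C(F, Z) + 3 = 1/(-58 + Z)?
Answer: 571896/343 ≈ 1667.3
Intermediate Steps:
C(F, Z) = 2/(-3 + 1/(-58 + Z))
C(-42, -56) - 1*(-1668) = 2*(58 - 1*(-56))/(-175 + 3*(-56)) - 1*(-1668) = 2*(58 + 56)/(-175 - 168) + 1668 = 2*114/(-343) + 1668 = 2*(-1/343)*114 + 1668 = -228/343 + 1668 = 571896/343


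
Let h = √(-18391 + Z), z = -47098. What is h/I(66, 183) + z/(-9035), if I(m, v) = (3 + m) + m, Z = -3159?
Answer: 47098/9035 + I*√862/27 ≈ 5.2128 + 1.0874*I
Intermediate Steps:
I(m, v) = 3 + 2*m
h = 5*I*√862 (h = √(-18391 - 3159) = √(-21550) = 5*I*√862 ≈ 146.8*I)
h/I(66, 183) + z/(-9035) = (5*I*√862)/(3 + 2*66) - 47098/(-9035) = (5*I*√862)/(3 + 132) - 47098*(-1/9035) = (5*I*√862)/135 + 47098/9035 = (5*I*√862)*(1/135) + 47098/9035 = I*√862/27 + 47098/9035 = 47098/9035 + I*√862/27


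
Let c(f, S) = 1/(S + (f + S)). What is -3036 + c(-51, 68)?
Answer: -258059/85 ≈ -3036.0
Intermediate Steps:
c(f, S) = 1/(f + 2*S) (c(f, S) = 1/(S + (S + f)) = 1/(f + 2*S))
-3036 + c(-51, 68) = -3036 + 1/(-51 + 2*68) = -3036 + 1/(-51 + 136) = -3036 + 1/85 = -258059/85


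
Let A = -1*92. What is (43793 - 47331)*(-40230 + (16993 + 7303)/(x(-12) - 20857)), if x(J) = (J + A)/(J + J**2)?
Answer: 97972146233364/688307 ≈ 1.4234e+8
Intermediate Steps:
A = -92
x(J) = (-92 + J)/(J + J**2) (x(J) = (J - 92)/(J + J**2) = (-92 + J)/(J + J**2))
(43793 - 47331)*(-40230 + (16993 + 7303)/(x(-12) - 20857)) = (43793 - 47331)*(-40230 + (16993 + 7303)/((-92 - 12)/((-12)*(1 - 12)) - 20857)) = -3538*(-40230 + 24296/(-1/12*(-104)/(-11) - 20857)) = -3538*(-40230 + 24296/(-1/12*(-1/11)*(-104) - 20857)) = -3538*(-40230 + 24296/(-26/33 - 20857)) = -3538*(-40230 + 24296/(-688307/33)) = -3538*(-40230 + 24296*(-33/688307)) = -3538*(-40230 - 801768/688307) = -3538*(-27691392378/688307) = 97972146233364/688307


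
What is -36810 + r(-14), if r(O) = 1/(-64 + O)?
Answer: -2871181/78 ≈ -36810.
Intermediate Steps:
-36810 + r(-14) = -36810 + 1/(-64 - 14) = -36810 + 1/(-78) = -36810 - 1/78 = -2871181/78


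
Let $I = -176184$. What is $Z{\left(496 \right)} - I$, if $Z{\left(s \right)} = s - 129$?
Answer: $176551$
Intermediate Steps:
$Z{\left(s \right)} = -129 + s$
$Z{\left(496 \right)} - I = \left(-129 + 496\right) - -176184 = 367 + 176184 = 176551$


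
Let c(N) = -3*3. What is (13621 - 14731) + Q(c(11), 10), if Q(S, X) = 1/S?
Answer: -9991/9 ≈ -1110.1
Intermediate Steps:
c(N) = -9
(13621 - 14731) + Q(c(11), 10) = (13621 - 14731) + 1/(-9) = -1110 - 1/9 = -9991/9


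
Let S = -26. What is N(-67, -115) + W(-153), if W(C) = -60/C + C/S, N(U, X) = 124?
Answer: 172747/1326 ≈ 130.28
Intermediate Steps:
W(C) = -60/C - C/26 (W(C) = -60/C + C/(-26) = -60/C + C*(-1/26) = -60/C - C/26)
N(-67, -115) + W(-153) = 124 + (-60/(-153) - 1/26*(-153)) = 124 + (-60*(-1/153) + 153/26) = 124 + (20/51 + 153/26) = 124 + 8323/1326 = 172747/1326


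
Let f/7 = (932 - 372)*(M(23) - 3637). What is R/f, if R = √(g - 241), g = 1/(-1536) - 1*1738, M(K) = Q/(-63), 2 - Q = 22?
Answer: -3*I*√18238470/4105669120 ≈ -3.1206e-6*I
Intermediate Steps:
Q = -20 (Q = 2 - 1*22 = 2 - 22 = -20)
M(K) = 20/63 (M(K) = -20/(-63) = -20*(-1/63) = 20/63)
g = -2669569/1536 (g = -1/1536 - 1738 = -2669569/1536 ≈ -1738.0)
R = I*√18238470/96 (R = √(-2669569/1536 - 241) = √(-3039745/1536) = I*√18238470/96 ≈ 44.486*I)
f = -128302160/9 (f = 7*((932 - 372)*(20/63 - 3637)) = 7*(560*(-229111/63)) = 7*(-18328880/9) = -128302160/9 ≈ -1.4256e+7)
R/f = (I*√18238470/96)/(-128302160/9) = (I*√18238470/96)*(-9/128302160) = -3*I*√18238470/4105669120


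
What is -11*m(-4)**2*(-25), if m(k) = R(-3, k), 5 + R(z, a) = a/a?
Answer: 4400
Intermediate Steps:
R(z, a) = -4 (R(z, a) = -5 + a/a = -5 + 1 = -4)
m(k) = -4
-11*m(-4)**2*(-25) = -11*(-4)**2*(-25) = -11*16*(-25) = -176*(-25) = 4400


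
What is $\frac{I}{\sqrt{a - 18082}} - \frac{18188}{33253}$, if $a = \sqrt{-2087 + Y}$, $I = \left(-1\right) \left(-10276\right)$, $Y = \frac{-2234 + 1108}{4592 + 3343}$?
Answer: $- \frac{18188}{33253} + \frac{10276 \sqrt{345}}{\sqrt{-6238290 + i \sqrt{248422065}}} \approx -0.45042 - 76.419 i$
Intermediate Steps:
$Y = - \frac{1126}{7935} \approx -0.1419$
$I = 10276$
$a = \frac{i \sqrt{248422065}}{345}$ ($a = \sqrt{-2087 - \frac{1126}{7935}} = \sqrt{- \frac{16561471}{7935}} = \frac{i \sqrt{248422065}}{345} \approx 45.685 i$)
$\frac{I}{\sqrt{a - 18082}} - \frac{18188}{33253} = \frac{10276}{\sqrt{\frac{i \sqrt{248422065}}{345} - 18082}} - \frac{18188}{33253} = \frac{10276}{\sqrt{-18082 + \frac{i \sqrt{248422065}}{345}}} - \frac{18188}{33253} = - \frac{18188}{33253} + \frac{10276}{\sqrt{-18082 + \frac{i \sqrt{248422065}}{345}}}$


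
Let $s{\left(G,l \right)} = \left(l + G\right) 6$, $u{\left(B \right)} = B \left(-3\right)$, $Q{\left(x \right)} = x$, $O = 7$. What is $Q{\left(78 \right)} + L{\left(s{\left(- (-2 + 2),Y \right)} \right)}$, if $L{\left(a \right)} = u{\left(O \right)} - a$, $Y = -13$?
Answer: $135$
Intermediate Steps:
$u{\left(B \right)} = - 3 B$
$s{\left(G,l \right)} = 6 G + 6 l$ ($s{\left(G,l \right)} = \left(G + l\right) 6 = 6 G + 6 l$)
$L{\left(a \right)} = -21 - a$ ($L{\left(a \right)} = \left(-3\right) 7 - a = -21 - a$)
$Q{\left(78 \right)} + L{\left(s{\left(- (-2 + 2),Y \right)} \right)} = 78 - \left(21 - 78 + 6 \left(-1\right) \left(-2 + 2\right)\right) = 78 - \left(-57 + 6 \left(-1\right) 0\right) = 78 - \left(-57 + 0\right) = 78 - -57 = 78 + \left(-21 + 78\right) = 78 + 57 = 135$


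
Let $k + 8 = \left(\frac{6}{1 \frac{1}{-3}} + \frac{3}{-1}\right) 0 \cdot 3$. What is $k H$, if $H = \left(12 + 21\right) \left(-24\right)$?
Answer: $6336$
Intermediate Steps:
$H = -792$ ($H = 33 \left(-24\right) = -792$)
$k = -8$ ($k = -8 + \left(\frac{6}{1 \frac{1}{-3}} + \frac{3}{-1}\right) 0 \cdot 3 = -8 + \left(\frac{6}{1 \left(- \frac{1}{3}\right)} + 3 \left(-1\right)\right) 0 \cdot 3 = -8 + \left(\frac{6}{- \frac{1}{3}} - 3\right) 0 \cdot 3 = -8 + \left(6 \left(-3\right) - 3\right) 0 \cdot 3 = -8 + \left(-18 - 3\right) 0 \cdot 3 = -8 + \left(-21\right) 0 \cdot 3 = -8 + 0 \cdot 3 = -8 + 0 = -8$)
$k H = \left(-8\right) \left(-792\right) = 6336$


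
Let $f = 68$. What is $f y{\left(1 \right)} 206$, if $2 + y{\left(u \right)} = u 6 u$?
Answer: $56032$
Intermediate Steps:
$y{\left(u \right)} = -2 + 6 u^{2}$ ($y{\left(u \right)} = -2 + u 6 u = -2 + 6 u u = -2 + 6 u^{2}$)
$f y{\left(1 \right)} 206 = 68 \left(-2 + 6 \cdot 1^{2}\right) 206 = 68 \left(-2 + 6 \cdot 1\right) 206 = 68 \left(-2 + 6\right) 206 = 68 \cdot 4 \cdot 206 = 272 \cdot 206 = 56032$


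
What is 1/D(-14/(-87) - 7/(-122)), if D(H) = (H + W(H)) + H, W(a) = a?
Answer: 3538/2317 ≈ 1.5270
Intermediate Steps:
D(H) = 3*H (D(H) = (H + H) + H = 2*H + H = 3*H)
1/D(-14/(-87) - 7/(-122)) = 1/(3*(-14/(-87) - 7/(-122))) = 1/(3*(-14*(-1/87) - 7*(-1/122))) = 1/(3*(14/87 + 7/122)) = 1/(3*(2317/10614)) = 1/(2317/3538) = 3538/2317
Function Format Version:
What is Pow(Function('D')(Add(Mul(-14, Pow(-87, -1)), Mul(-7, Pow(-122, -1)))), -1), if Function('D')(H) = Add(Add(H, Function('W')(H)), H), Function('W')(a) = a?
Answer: Rational(3538, 2317) ≈ 1.5270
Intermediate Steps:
Function('D')(H) = Mul(3, H) (Function('D')(H) = Add(Add(H, H), H) = Add(Mul(2, H), H) = Mul(3, H))
Pow(Function('D')(Add(Mul(-14, Pow(-87, -1)), Mul(-7, Pow(-122, -1)))), -1) = Pow(Mul(3, Add(Mul(-14, Pow(-87, -1)), Mul(-7, Pow(-122, -1)))), -1) = Pow(Mul(3, Add(Mul(-14, Rational(-1, 87)), Mul(-7, Rational(-1, 122)))), -1) = Pow(Mul(3, Add(Rational(14, 87), Rational(7, 122))), -1) = Pow(Mul(3, Rational(2317, 10614)), -1) = Pow(Rational(2317, 3538), -1) = Rational(3538, 2317)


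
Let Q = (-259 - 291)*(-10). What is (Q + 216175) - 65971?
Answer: 155704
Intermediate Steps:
Q = 5500 (Q = -550*(-10) = 5500)
(Q + 216175) - 65971 = (5500 + 216175) - 65971 = 221675 - 65971 = 155704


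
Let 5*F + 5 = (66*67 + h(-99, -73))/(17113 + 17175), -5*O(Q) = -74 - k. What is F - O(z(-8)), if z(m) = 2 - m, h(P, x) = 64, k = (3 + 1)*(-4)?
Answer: -1077829/85720 ≈ -12.574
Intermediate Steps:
k = -16 (k = 4*(-4) = -16)
O(Q) = 58/5 (O(Q) = -(-74 - 1*(-16))/5 = -(-74 + 16)/5 = -⅕*(-58) = 58/5)
F = -83477/85720 (F = -1 + ((66*67 + 64)/(17113 + 17175))/5 = -1 + ((4422 + 64)/34288)/5 = -1 + (4486*(1/34288))/5 = -1 + (⅕)*(2243/17144) = -1 + 2243/85720 = -83477/85720 ≈ -0.97383)
F - O(z(-8)) = -83477/85720 - 1*58/5 = -83477/85720 - 58/5 = -1077829/85720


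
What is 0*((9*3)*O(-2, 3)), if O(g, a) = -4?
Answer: 0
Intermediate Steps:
0*((9*3)*O(-2, 3)) = 0*((9*3)*(-4)) = 0*(27*(-4)) = 0*(-108) = 0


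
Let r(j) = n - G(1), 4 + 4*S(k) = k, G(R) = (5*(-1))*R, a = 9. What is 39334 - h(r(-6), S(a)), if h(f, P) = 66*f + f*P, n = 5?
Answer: 77323/2 ≈ 38662.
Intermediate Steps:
G(R) = -5*R
S(k) = -1 + k/4
r(j) = 10 (r(j) = 5 - (-5) = 5 - 1*(-5) = 5 + 5 = 10)
h(f, P) = 66*f + P*f
39334 - h(r(-6), S(a)) = 39334 - 10*(66 + (-1 + (1/4)*9)) = 39334 - 10*(66 + (-1 + 9/4)) = 39334 - 10*(66 + 5/4) = 39334 - 10*269/4 = 39334 - 1*1345/2 = 39334 - 1345/2 = 77323/2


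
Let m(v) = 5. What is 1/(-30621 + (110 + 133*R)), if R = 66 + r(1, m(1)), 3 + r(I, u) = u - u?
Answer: -1/22132 ≈ -4.5183e-5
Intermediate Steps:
r(I, u) = -3 (r(I, u) = -3 + (u - u) = -3 + 0 = -3)
R = 63 (R = 66 - 3 = 63)
1/(-30621 + (110 + 133*R)) = 1/(-30621 + (110 + 133*63)) = 1/(-30621 + (110 + 8379)) = 1/(-30621 + 8489) = 1/(-22132) = -1/22132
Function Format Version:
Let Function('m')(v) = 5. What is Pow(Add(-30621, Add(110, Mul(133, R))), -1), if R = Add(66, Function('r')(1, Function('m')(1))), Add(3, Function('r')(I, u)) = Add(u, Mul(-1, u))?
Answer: Rational(-1, 22132) ≈ -4.5183e-5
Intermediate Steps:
Function('r')(I, u) = -3 (Function('r')(I, u) = Add(-3, Add(u, Mul(-1, u))) = Add(-3, 0) = -3)
R = 63 (R = Add(66, -3) = 63)
Pow(Add(-30621, Add(110, Mul(133, R))), -1) = Pow(Add(-30621, Add(110, Mul(133, 63))), -1) = Pow(Add(-30621, Add(110, 8379)), -1) = Pow(Add(-30621, 8489), -1) = Pow(-22132, -1) = Rational(-1, 22132)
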